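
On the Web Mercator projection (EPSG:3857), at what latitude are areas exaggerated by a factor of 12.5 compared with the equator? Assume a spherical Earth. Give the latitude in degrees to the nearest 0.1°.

73.6°

Mercator areal scale is sec²φ.
sec²φ = 12.5  ⇒  cos²φ = 0.08000  ⇒  cos φ = 0.2828.
φ = arccos(0.2828) ≈ 73.6°.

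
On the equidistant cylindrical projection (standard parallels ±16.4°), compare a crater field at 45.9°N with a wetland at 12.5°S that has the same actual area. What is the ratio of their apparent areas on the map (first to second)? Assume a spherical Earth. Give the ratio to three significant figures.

1.40

The equidistant cylindrical projection with φ₀ = 16.4° has h = 1 (meridians true) and k = cos φ₀ / cos φ along parallels.
Areal scale at 45.9°: h·k = 1.000 × 1.378 = 1.378.
Areal scale at 12.5°: h·k = 1.000 × 0.9826 = 0.9826.
Ratio = 1.378/0.9826 ≈ 1.40.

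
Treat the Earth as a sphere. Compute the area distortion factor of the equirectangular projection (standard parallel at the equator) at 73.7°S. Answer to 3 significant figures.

3.56

For the equirectangular projection with φ₀ = 0 (plate carrée), h = 1 along meridians and k = sec φ along parallels.
Areal scale = h·k = 1 × sec φ; at 73.7°, h = 1.000, k = 3.563, so h·k = 3.563.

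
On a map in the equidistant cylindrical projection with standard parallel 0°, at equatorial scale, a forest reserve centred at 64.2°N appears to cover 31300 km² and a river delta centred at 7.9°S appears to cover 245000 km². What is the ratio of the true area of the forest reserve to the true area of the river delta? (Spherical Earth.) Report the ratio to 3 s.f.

Plate carrée has h = 1 and k = sec φ, giving areal scale sec φ; true area = (apparent area) · cos φ.
True area of forest reserve: 31300 × cos(64.2°) = 31300 × 0.4352 = 13620 km².
True area of river delta: 245000 × cos(7.9°) = 245000 × 0.9905 = 242700 km².
Ratio = 13620 / 242700 ≈ 0.0561.

0.0561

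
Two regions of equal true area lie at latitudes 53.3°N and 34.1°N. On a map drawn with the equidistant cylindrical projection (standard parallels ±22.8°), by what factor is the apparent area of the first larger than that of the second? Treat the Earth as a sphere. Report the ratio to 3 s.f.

1.39

With standard parallel φ₀ = 22.8°, the equirectangular projection gives x = Rλ cos φ₀, y = Rφ, so h = 1 and k = cos 22.8° / cos φ.
Areal scale at 53.3°: h·k = 1.000 × 1.543 = 1.543.
Areal scale at 34.1°: h·k = 1.000 × 1.113 = 1.113.
Ratio = 1.543/1.113 ≈ 1.39.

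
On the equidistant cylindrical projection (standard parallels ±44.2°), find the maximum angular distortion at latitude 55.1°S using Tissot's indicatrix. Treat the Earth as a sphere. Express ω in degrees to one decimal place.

12.9°

The equidistant cylindrical projection with φ₀ = 44.2° has h = 1 (meridians true) and k = cos φ₀ / cos φ along parallels.
At 55.1°: h = 1.000, k = 1.253; principal scales a = 1.253, b = 1.000.
sin(ω/2) = (a − b)/(a + b) = 0.2530/2.253 = 0.1123, so ω = 2 arcsin(0.1123) ≈ 12.9°.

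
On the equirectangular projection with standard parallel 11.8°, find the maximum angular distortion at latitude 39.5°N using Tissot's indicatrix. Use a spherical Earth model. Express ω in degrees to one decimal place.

13.6°

With standard parallel φ₀ = 11.8°, the equirectangular projection gives x = Rλ cos φ₀, y = Rφ, so h = 1 and k = cos 11.8° / cos φ.
At 39.5°: h = 1.000, k = 1.269; principal scales a = 1.269, b = 1.000.
sin(ω/2) = (a − b)/(a + b) = 0.2686/2.269 = 0.1184, so ω = 2 arcsin(0.1184) ≈ 13.6°.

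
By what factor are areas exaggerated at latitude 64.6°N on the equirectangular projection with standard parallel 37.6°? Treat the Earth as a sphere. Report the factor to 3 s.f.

1.85

The equidistant cylindrical projection with φ₀ = 37.6° has h = 1 (meridians true) and k = cos φ₀ / cos φ along parallels.
Areal scale = h·k = 1 × cos φ₀ / cos φ; at 64.6°, h = 1.000, k = 1.847, so h·k = 1.847.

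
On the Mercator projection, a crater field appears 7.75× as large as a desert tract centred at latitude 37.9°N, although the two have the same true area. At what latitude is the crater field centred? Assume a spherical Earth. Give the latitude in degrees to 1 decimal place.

73.5°

For equal true areas on Mercator, apparent areas scale as sec²φ, so the ratio is cos²φ₂ / cos²φ₁.
cos²φ₂ / cos²φ₁ = 7.75  ⇒  cos φ₁ = cos 37.9° / √7.75 = 0.7891/2.784 = 0.2834.
φ₁ = arccos(0.2834) ≈ 73.5°.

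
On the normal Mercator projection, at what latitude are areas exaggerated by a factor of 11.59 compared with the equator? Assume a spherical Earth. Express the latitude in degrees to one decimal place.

72.9°

Mercator areal scale is sec²φ.
sec²φ = 11.59  ⇒  cos²φ = 0.08628  ⇒  cos φ = 0.2937.
φ = arccos(0.2937) ≈ 72.9°.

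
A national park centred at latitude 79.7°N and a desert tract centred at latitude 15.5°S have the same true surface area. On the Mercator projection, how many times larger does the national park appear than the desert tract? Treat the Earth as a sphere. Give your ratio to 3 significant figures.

29.0

Mercator is conformal with k = sec φ, so areal scale = k² = sec²φ.
At 79.7°: sec²(79.7°) = 1/0.1788² = 31.28.
At 15.5°: sec²(15.5°) = 1/0.9636² = 1.077.
Ratio = 31.28/1.077 = cos²(15.5°)/cos²(79.7°) ≈ 29.0.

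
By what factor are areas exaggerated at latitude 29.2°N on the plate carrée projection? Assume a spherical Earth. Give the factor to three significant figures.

1.15

In the plate carrée (x = Rλ, y = Rφ), meridians are true-scale (h = 1) and parallels are stretched by k = sec φ.
Areal scale = h·k = 1 × sec φ; at 29.2°, h = 1.000, k = 1.146, so h·k = 1.146.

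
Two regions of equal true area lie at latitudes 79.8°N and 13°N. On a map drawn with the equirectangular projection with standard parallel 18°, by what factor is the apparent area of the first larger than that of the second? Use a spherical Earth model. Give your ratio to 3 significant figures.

The equidistant cylindrical projection with φ₀ = 18° has h = 1 (meridians true) and k = cos φ₀ / cos φ along parallels.
Areal scale at 79.8°: h·k = 1.000 × 5.371 = 5.371.
Areal scale at 13°: h·k = 1.000 × 0.9761 = 0.9761.
Ratio = 5.371/0.9761 ≈ 5.50.

5.50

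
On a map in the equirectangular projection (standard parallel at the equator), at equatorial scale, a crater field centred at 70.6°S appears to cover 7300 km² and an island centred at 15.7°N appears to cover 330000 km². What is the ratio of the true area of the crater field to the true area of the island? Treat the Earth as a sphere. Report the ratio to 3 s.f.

0.00763

On the plate carrée, areal scale = h·k = 1 × sec φ, so true area = apparent × cos φ.
True area of crater field: 7300 × cos(70.6°) = 7300 × 0.3322 = 2425 km².
True area of island: 330000 × cos(15.7°) = 330000 × 0.9627 = 317700 km².
Ratio = 2425 / 317700 ≈ 0.00763.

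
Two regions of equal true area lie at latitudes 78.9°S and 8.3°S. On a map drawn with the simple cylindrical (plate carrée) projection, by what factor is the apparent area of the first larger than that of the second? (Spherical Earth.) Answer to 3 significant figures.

5.14

In the plate carrée (x = Rλ, y = Rφ), meridians are true-scale (h = 1) and parallels are stretched by k = sec φ.
Areal scale at 78.9°: h·k = 1.000 × 5.194 = 5.194.
Areal scale at 8.3°: h·k = 1.000 × 1.011 = 1.011.
Ratio = 5.194/1.011 ≈ 5.14.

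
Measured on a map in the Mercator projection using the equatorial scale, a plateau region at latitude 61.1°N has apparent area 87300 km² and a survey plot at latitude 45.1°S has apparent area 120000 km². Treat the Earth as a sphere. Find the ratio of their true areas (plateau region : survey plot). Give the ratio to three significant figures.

Mercator's areal exaggeration is sec²φ; hence true area = (apparent area) · cos²φ.
True area of plateau region: 87300 × cos²(61.1°) = 87300 × 0.2336 = 20390 km².
True area of survey plot: 120000 × cos²(45.1°) = 120000 × 0.4983 = 59790 km².
Ratio = 20390 / 59790 ≈ 0.341.

0.341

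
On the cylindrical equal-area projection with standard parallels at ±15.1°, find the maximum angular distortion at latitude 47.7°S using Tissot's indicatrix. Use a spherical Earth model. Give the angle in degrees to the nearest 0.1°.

For cylindrical equal-area with standard parallel φ₀, h = cos φ / cos φ₀ and k = cos φ₀ / cos φ, so h·k = 1.
At 47.7°: h = 0.6971, k = 1.435; principal scales a = 1.435, b = 0.6971.
sin(ω/2) = (a − b)/(a + b) = 0.7375/2.132 = 0.3460, so ω = 2 arcsin(0.3460) ≈ 40.5°.

40.5°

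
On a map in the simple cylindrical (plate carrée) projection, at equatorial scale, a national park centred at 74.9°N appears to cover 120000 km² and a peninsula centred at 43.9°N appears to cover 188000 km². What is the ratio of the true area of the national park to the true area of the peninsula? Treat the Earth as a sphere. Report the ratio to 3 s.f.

Plate carrée has h = 1 and k = sec φ, giving areal scale sec φ; true area = (apparent area) · cos φ.
True area of national park: 120000 × cos(74.9°) = 120000 × 0.2605 = 31260 km².
True area of peninsula: 188000 × cos(43.9°) = 188000 × 0.7206 = 135500 km².
Ratio = 31260 / 135500 ≈ 0.231.

0.231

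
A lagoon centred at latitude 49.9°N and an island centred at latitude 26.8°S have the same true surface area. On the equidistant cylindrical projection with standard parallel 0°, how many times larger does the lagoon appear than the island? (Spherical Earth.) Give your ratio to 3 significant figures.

1.39

In the plate carrée (x = Rλ, y = Rφ), meridians are true-scale (h = 1) and parallels are stretched by k = sec φ.
Areal scale at 49.9°: h·k = 1.000 × 1.552 = 1.552.
Areal scale at 26.8°: h·k = 1.000 × 1.120 = 1.120.
Ratio = 1.552/1.120 ≈ 1.39.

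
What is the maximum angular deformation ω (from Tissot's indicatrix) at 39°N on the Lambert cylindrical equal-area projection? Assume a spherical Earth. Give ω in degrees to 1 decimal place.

The Lambert cylindrical equal-area projection is the cylindrical equal-area projection with its standard parallel at the equator (φ₀ = 0). A cylindrical equal-area projection with standard parallel φ₀ has meridian scale h = cos φ / cos φ₀ and parallel scale k = cos φ₀ / cos φ (so areas are preserved, h·k = 1).
At 39°: h = 0.7771, k = 1.287; principal scales a = 1.287, b = 0.7771.
sin(ω/2) = (a − b)/(a + b) = 0.5096/2.064 = 0.2469, so ω = 2 arcsin(0.2469) ≈ 28.6°.

28.6°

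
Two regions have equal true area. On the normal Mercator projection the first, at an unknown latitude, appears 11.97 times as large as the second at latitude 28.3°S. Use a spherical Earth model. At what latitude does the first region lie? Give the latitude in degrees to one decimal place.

Mercator areal scale is sec²φ, so apparent-area ratio = sec²φ₁ / sec²φ₂ = cos²φ₂ / cos²φ₁.
cos²φ₂ / cos²φ₁ = 11.97  ⇒  cos φ₁ = cos 28.3° / √11.97 = 0.8805/3.460 = 0.2545.
φ₁ = arccos(0.2545) ≈ 75.3°.

75.3°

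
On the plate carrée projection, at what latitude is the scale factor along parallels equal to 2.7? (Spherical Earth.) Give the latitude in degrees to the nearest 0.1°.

68.3°

Plate carrée: h = 1, k = sec φ along parallels.
sec φ = 2.7  ⇒  cos φ = 0.3704  ⇒  φ ≈ 68.3°.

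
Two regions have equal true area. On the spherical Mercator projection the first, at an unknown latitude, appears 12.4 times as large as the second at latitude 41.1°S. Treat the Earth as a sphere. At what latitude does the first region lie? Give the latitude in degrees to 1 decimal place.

For equal true areas on Mercator, apparent areas scale as sec²φ, so the ratio is cos²φ₂ / cos²φ₁.
cos²φ₂ / cos²φ₁ = 12.4  ⇒  cos φ₁ = cos 41.1° / √12.4 = 0.7536/3.521 = 0.2140.
φ₁ = arccos(0.2140) ≈ 77.6°.

77.6°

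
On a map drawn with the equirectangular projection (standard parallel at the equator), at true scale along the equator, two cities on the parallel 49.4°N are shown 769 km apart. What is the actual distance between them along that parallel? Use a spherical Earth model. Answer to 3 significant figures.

500 km

In the plate carrée (x = Rλ, y = Rφ), meridians are true-scale (h = 1) and parallels are stretched by k = sec φ.
Along the parallel at 49.4°, map distances are exaggerated by k = sec 49.4° = 1.537.
True distance = 769 / 1.537 = 769 × cos 49.4° ≈ 500 km.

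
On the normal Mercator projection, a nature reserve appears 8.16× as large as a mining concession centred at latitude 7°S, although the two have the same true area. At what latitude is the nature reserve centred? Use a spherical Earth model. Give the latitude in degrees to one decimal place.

For equal true areas on Mercator, apparent areas scale as sec²φ, so the ratio is cos²φ₂ / cos²φ₁.
cos²φ₂ / cos²φ₁ = 8.16  ⇒  cos φ₁ = cos 7° / √8.16 = 0.9925/2.857 = 0.3475.
φ₁ = arccos(0.3475) ≈ 69.7°.

69.7°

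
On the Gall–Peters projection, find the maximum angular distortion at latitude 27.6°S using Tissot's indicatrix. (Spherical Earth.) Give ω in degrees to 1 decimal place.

The Gall–Peters projection is cylindrical equal-area with φ₀ = 45°. Cylindrical equal-area (φ₀ = 45°): h = cos φ / cos 45° along meridians, k = cos 45° / cos φ along parallels; h·k = 1.
At 27.6°: h = 1.253, k = 0.7979; principal scales a = 1.253, b = 0.7979.
sin(ω/2) = (a − b)/(a + b) = 0.4554/2.051 = 0.2220, so ω = 2 arcsin(0.2220) ≈ 25.7°.

25.7°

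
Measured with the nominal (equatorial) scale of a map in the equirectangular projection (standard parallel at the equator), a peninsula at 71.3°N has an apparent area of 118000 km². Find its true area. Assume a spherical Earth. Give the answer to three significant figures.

37800 km²

For the equirectangular projection with φ₀ = 0 (plate carrée), h = 1 along meridians and k = sec φ along parallels.
Areal scale = h·k = 1 × sec φ; at 71.3°, h = 1.000, k = 3.119, so h·k = 3.119.
True area = apparent / (areal scale) = 118000 / 3.119 ≈ 37800 km².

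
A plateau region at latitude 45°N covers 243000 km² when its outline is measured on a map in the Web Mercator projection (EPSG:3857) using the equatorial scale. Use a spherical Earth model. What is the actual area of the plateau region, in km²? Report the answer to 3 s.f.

122000 km²

Mercator is conformal, so the point scale is isotropic: h = k = sec φ = 1/cos φ.
Areal scale = k² = sec²φ = 1/cos²(45°) = 1/0.7071² = 2.000.
True area = apparent / (areal scale) = 243000 / 2.000 ≈ 122000 km².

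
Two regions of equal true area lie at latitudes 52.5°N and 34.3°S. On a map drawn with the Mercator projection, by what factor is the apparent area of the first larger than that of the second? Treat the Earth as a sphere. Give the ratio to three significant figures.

1.84

Mercator areal scale is sec²φ.
At 52.5°: sec²(52.5°) = 1/0.6088² = 2.698.
At 34.3°: sec²(34.3°) = 1/0.8261² = 1.465.
Ratio = 2.698/1.465 = cos²(34.3°)/cos²(52.5°) ≈ 1.84.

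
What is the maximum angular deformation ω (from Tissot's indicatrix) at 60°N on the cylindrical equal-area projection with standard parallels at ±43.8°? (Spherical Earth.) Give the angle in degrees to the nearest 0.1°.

A cylindrical equal-area projection with standard parallel φ₀ has meridian scale h = cos φ / cos φ₀ and parallel scale k = cos φ₀ / cos φ (so areas are preserved, h·k = 1).
At 60°: h = 0.6928, k = 1.444; principal scales a = 1.444, b = 0.6928.
sin(ω/2) = (a − b)/(a + b) = 0.7508/2.136 = 0.3514, so ω = 2 arcsin(0.3514) ≈ 41.2°.

41.2°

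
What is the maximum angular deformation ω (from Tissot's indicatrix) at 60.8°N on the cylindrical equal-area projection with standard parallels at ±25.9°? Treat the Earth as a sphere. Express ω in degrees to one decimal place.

66.1°

A cylindrical equal-area projection with standard parallel φ₀ has meridian scale h = cos φ / cos φ₀ and parallel scale k = cos φ₀ / cos φ (so areas are preserved, h·k = 1).
At 60.8°: h = 0.5423, k = 1.844; principal scales a = 1.844, b = 0.5423.
sin(ω/2) = (a − b)/(a + b) = 1.302/2.386 = 0.5454, so ω = 2 arcsin(0.5454) ≈ 66.1°.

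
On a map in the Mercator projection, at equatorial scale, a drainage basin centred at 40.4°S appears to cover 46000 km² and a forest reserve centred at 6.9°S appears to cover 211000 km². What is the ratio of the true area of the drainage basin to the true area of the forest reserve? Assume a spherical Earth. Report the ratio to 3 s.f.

On Mercator the areal scale is sec²φ, so true area = apparent × cos²φ.
True area of drainage basin: 46000 × cos²(40.4°) = 46000 × 0.5799 = 26680 km².
True area of forest reserve: 211000 × cos²(6.9°) = 211000 × 0.9856 = 208000 km².
Ratio = 26680 / 208000 ≈ 0.128.

0.128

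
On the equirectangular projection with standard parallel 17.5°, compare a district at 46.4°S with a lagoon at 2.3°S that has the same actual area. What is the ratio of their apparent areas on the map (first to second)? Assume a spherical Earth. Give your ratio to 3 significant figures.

With standard parallel φ₀ = 17.5°, the equirectangular projection gives x = Rλ cos φ₀, y = Rφ, so h = 1 and k = cos 17.5° / cos φ.
Areal scale at 46.4°: h·k = 1.000 × 1.383 = 1.383.
Areal scale at 2.3°: h·k = 1.000 × 0.9545 = 0.9545.
Ratio = 1.383/0.9545 ≈ 1.45.

1.45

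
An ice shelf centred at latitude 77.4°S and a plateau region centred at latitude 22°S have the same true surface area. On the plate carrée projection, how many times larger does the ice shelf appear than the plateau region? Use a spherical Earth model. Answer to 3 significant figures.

4.25

In the plate carrée (x = Rλ, y = Rφ), meridians are true-scale (h = 1) and parallels are stretched by k = sec φ.
Areal scale at 77.4°: h·k = 1.000 × 4.584 = 4.584.
Areal scale at 22°: h·k = 1.000 × 1.079 = 1.079.
Ratio = 4.584/1.079 ≈ 4.25.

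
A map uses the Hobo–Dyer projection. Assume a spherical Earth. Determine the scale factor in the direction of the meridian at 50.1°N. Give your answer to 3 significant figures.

The Hobo–Dyer projection is cylindrical equal-area with φ₀ = 37.5°. A cylindrical equal-area projection with standard parallel φ₀ has meridian scale h = cos φ / cos φ₀ and parallel scale k = cos φ₀ / cos φ (so areas are preserved, h·k = 1).
h = cos 50.1° / cos 37.5° = 0.6414/0.7934 = 0.8085.

0.809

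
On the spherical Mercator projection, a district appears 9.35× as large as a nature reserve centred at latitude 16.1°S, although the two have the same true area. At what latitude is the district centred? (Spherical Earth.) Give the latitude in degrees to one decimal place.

71.7°

For equal true areas on Mercator, apparent areas scale as sec²φ, so the ratio is cos²φ₂ / cos²φ₁.
cos²φ₂ / cos²φ₁ = 9.35  ⇒  cos φ₁ = cos 16.1° / √9.35 = 0.9608/3.058 = 0.3142.
φ₁ = arccos(0.3142) ≈ 71.7°.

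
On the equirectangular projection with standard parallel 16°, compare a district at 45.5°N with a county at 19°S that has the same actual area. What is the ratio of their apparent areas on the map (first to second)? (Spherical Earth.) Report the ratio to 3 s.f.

1.35

With standard parallel φ₀ = 16°, the equirectangular projection gives x = Rλ cos φ₀, y = Rφ, so h = 1 and k = cos 16° / cos φ.
Areal scale at 45.5°: h·k = 1.000 × 1.371 = 1.371.
Areal scale at 19°: h·k = 1.000 × 1.017 = 1.017.
Ratio = 1.371/1.017 ≈ 1.35.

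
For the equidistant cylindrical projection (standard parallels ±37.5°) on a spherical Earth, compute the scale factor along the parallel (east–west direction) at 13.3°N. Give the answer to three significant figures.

The equidistant cylindrical projection with φ₀ = 37.5° has h = 1 (meridians true) and k = cos φ₀ / cos φ along parallels.
k = cos 37.5° / cos 13.3° = 0.7934/0.9732 = 0.8152.

0.815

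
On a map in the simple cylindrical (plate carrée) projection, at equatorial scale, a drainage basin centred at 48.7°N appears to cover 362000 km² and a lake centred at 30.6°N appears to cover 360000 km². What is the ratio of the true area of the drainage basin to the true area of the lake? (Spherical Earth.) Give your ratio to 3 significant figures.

Plate carrée has h = 1 and k = sec φ, giving areal scale sec φ; true area = (apparent area) · cos φ.
True area of drainage basin: 362000 × cos(48.7°) = 362000 × 0.6600 = 238900 km².
True area of lake: 360000 × cos(30.6°) = 360000 × 0.8607 = 309900 km².
Ratio = 238900 / 309900 ≈ 0.771.

0.771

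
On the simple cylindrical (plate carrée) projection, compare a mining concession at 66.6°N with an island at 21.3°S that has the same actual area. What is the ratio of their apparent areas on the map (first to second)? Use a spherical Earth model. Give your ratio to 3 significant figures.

2.35

For the equirectangular projection with φ₀ = 0 (plate carrée), h = 1 along meridians and k = sec φ along parallels.
Areal scale at 66.6°: h·k = 1.000 × 2.518 = 2.518.
Areal scale at 21.3°: h·k = 1.000 × 1.073 = 1.073.
Ratio = 2.518/1.073 ≈ 2.35.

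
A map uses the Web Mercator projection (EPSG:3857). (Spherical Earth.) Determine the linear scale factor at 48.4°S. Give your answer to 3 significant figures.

1.51

The Mercator projection is conformal; its linear scale factor is the same in every direction and equals sec φ = 1/cos φ.
k = 1/cos 48.4° = 1/0.6639 = 1.506.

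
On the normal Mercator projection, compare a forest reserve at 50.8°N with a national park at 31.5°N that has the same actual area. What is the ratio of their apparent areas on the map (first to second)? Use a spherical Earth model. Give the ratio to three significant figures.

1.82

On Mercator, area is exaggerated by sec²φ = 1/cos²φ.
At 50.8°: sec²(50.8°) = 1/0.6320² = 2.503.
At 31.5°: sec²(31.5°) = 1/0.8526² = 1.376.
Ratio = 2.503/1.376 = cos²(31.5°)/cos²(50.8°) ≈ 1.82.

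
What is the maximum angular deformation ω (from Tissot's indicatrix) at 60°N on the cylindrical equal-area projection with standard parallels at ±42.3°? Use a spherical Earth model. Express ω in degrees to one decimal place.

For cylindrical equal-area with standard parallel φ₀, h = cos φ / cos φ₀ and k = cos φ₀ / cos φ, so h·k = 1.
At 60°: h = 0.6760, k = 1.479; principal scales a = 1.479, b = 0.6760.
sin(ω/2) = (a − b)/(a + b) = 0.8032/2.155 = 0.3727, so ω = 2 arcsin(0.3727) ≈ 43.8°.

43.8°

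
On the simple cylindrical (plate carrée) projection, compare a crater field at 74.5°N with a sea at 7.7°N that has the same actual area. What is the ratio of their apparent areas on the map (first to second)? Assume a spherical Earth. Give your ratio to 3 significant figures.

3.71

Plate carrée maps x = Rλ, y = Rφ. The meridian scale is h = 1 and the parallel scale is k = 1/cos φ = sec φ.
Areal scale at 74.5°: h·k = 1.000 × 3.742 = 3.742.
Areal scale at 7.7°: h·k = 1.000 × 1.009 = 1.009.
Ratio = 3.742/1.009 ≈ 3.71.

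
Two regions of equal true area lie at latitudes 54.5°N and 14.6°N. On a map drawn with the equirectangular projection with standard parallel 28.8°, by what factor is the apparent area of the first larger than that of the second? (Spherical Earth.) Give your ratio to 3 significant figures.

1.67

With standard parallel φ₀ = 28.8°, the equirectangular projection gives x = Rλ cos φ₀, y = Rφ, so h = 1 and k = cos 28.8° / cos φ.
Areal scale at 54.5°: h·k = 1.000 × 1.509 = 1.509.
Areal scale at 14.6°: h·k = 1.000 × 0.9055 = 0.9055.
Ratio = 1.509/0.9055 ≈ 1.67.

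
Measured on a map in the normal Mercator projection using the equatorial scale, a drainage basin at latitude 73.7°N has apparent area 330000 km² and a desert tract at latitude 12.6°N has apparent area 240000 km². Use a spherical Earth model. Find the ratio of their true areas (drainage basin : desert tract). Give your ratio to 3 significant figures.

0.114

On Mercator the areal scale is sec²φ, so true area = apparent × cos²φ.
True area of drainage basin: 330000 × cos²(73.7°) = 330000 × 0.07877 = 26000 km².
True area of desert tract: 240000 × cos²(12.6°) = 240000 × 0.9524 = 228600 km².
Ratio = 26000 / 228600 ≈ 0.114.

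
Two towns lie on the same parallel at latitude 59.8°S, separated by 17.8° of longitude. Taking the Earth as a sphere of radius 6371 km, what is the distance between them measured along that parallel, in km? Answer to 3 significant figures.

Arc length along a parallel = R cos φ · Δλ (with Δλ in radians).
= 6371 × cos 59.8° × (17.8° × π/180) = 6371 × 0.5030 × 0.3107 ≈ 996 km.

996 km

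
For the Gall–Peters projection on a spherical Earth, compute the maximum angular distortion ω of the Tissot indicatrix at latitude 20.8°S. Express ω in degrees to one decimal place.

The Gall–Peters projection is cylindrical equal-area with φ₀ = 45°. For cylindrical equal-area with standard parallel φ₀, h = cos φ / cos φ₀ and k = cos φ₀ / cos φ, so h·k = 1.
At 20.8°: h = 1.322, k = 0.7564; principal scales a = 1.322, b = 0.7564.
sin(ω/2) = (a − b)/(a + b) = 0.5656/2.078 = 0.2721, so ω = 2 arcsin(0.2721) ≈ 31.6°.

31.6°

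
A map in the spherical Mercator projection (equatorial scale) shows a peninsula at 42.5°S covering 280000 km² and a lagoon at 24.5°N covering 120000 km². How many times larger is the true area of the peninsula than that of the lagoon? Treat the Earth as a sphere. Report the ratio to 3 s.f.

On Mercator the areal scale is sec²φ, so true area = apparent × cos²φ.
True area of peninsula: 280000 × cos²(42.5°) = 280000 × 0.5436 = 152200 km².
True area of lagoon: 120000 × cos²(24.5°) = 120000 × 0.8280 = 99360 km².
Ratio = 152200 / 99360 ≈ 1.53.

1.53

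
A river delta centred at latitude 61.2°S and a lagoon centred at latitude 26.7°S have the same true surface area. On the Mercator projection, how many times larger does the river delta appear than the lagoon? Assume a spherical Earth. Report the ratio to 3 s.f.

3.44

On Mercator, area is exaggerated by sec²φ = 1/cos²φ.
At 61.2°: sec²(61.2°) = 1/0.4818² = 4.309.
At 26.7°: sec²(26.7°) = 1/0.8934² = 1.253.
Ratio = 4.309/1.253 = cos²(26.7°)/cos²(61.2°) ≈ 3.44.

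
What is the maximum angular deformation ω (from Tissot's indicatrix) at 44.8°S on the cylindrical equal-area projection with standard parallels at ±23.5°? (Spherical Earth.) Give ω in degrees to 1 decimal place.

29.1°

A cylindrical equal-area projection with standard parallel φ₀ has meridian scale h = cos φ / cos φ₀ and parallel scale k = cos φ₀ / cos φ (so areas are preserved, h·k = 1).
At 44.8°: h = 0.7737, k = 1.292; principal scales a = 1.292, b = 0.7737.
sin(ω/2) = (a − b)/(a + b) = 0.5187/2.066 = 0.2510, so ω = 2 arcsin(0.2510) ≈ 29.1°.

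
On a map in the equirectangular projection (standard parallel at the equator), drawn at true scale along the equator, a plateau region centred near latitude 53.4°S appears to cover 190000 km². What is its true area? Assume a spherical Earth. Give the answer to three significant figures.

For the equirectangular projection with φ₀ = 0 (plate carrée), h = 1 along meridians and k = sec φ along parallels.
Areal scale = h·k = 1 × sec φ; at 53.4°, h = 1.000, k = 1.677, so h·k = 1.677.
True area = apparent / (areal scale) = 190000 / 1.677 ≈ 113000 km².

113000 km²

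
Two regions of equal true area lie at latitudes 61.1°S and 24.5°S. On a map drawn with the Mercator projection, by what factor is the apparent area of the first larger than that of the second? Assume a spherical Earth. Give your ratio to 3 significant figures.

3.55

On Mercator, area is exaggerated by sec²φ = 1/cos²φ.
At 61.1°: sec²(61.1°) = 1/0.4833² = 4.282.
At 24.5°: sec²(24.5°) = 1/0.9100² = 1.208.
Ratio = 4.282/1.208 = cos²(24.5°)/cos²(61.1°) ≈ 3.55.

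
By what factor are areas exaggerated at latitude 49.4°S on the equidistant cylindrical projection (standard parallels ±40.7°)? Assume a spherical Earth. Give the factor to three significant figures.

With standard parallel φ₀ = 40.7°, the equirectangular projection gives x = Rλ cos φ₀, y = Rφ, so h = 1 and k = cos 40.7° / cos φ.
Areal scale = h·k = 1 × cos φ₀ / cos φ; at 49.4°, h = 1.000, k = 1.165, so h·k = 1.165.

1.16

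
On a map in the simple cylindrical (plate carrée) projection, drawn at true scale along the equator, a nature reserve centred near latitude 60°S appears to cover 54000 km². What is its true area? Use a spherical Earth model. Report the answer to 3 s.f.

27000 km²

Plate carrée maps x = Rλ, y = Rφ. The meridian scale is h = 1 and the parallel scale is k = 1/cos φ = sec φ.
Areal scale = h·k = 1 × sec φ; at 60°, h = 1.000, k = 2.000, so h·k = 2.000.
True area = apparent / (areal scale) = 54000 / 2.000 ≈ 27000 km².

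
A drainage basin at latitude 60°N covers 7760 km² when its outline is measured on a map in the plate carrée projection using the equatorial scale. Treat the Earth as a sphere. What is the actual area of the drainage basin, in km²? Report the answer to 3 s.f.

For the equirectangular projection with φ₀ = 0 (plate carrée), h = 1 along meridians and k = sec φ along parallels.
Areal scale = h·k = 1 × sec φ; at 60°, h = 1.000, k = 2.000, so h·k = 2.000.
True area = apparent / (areal scale) = 7760 / 2.000 ≈ 3880 km².

3880 km²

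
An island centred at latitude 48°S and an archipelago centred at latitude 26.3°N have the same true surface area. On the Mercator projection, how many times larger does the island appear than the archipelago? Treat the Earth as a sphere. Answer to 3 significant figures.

Mercator areal scale is sec²φ.
At 48°: sec²(48°) = 1/0.6691² = 2.233.
At 26.3°: sec²(26.3°) = 1/0.8965² = 1.244.
Ratio = 2.233/1.244 = cos²(26.3°)/cos²(48°) ≈ 1.80.

1.80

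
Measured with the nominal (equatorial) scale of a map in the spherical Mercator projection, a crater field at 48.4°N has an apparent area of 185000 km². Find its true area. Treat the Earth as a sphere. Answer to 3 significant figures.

The Mercator projection is conformal; its linear scale factor is the same in every direction and equals sec φ = 1/cos φ.
Areal scale = k² = sec²φ = 1/cos²(48.4°) = 1/0.6639² = 2.269.
True area = apparent / (areal scale) = 185000 / 2.269 ≈ 81500 km².

81500 km²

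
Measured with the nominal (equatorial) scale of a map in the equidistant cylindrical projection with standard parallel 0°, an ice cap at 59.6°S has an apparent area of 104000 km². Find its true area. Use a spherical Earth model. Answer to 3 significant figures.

52600 km²

In the plate carrée (x = Rλ, y = Rφ), meridians are true-scale (h = 1) and parallels are stretched by k = sec φ.
Areal scale = h·k = 1 × sec φ; at 59.6°, h = 1.000, k = 1.976, so h·k = 1.976.
True area = apparent / (areal scale) = 104000 / 1.976 ≈ 52600 km².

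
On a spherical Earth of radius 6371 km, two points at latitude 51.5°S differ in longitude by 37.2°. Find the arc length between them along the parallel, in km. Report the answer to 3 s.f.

2580 km

Arc length along a parallel = R cos φ · Δλ (with Δλ in radians).
= 6371 × cos 51.5° × (37.2° × π/180) = 6371 × 0.6225 × 0.6493 ≈ 2580 km.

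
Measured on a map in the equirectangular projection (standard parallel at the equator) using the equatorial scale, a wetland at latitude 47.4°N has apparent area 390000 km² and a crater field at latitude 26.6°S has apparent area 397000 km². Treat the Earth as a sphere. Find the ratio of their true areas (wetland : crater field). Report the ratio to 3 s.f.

Plate carrée has h = 1 and k = sec φ, giving areal scale sec φ; true area = (apparent area) · cos φ.
True area of wetland: 390000 × cos(47.4°) = 390000 × 0.6769 = 264000 km².
True area of crater field: 397000 × cos(26.6°) = 397000 × 0.8942 = 355000 km².
Ratio = 264000 / 355000 ≈ 0.744.

0.744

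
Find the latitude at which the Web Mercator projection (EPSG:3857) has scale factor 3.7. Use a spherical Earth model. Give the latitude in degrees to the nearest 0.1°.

Mercator scale is k = sec φ = 1/cos φ.
1/cos φ = 3.7  ⇒  cos φ = 0.2703  ⇒  φ = arccos(0.2703) ≈ 74.3°.

74.3°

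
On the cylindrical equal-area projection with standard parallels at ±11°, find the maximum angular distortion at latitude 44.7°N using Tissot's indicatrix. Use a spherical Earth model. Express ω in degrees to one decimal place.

36.4°

A cylindrical equal-area projection with standard parallel φ₀ has meridian scale h = cos φ / cos φ₀ and parallel scale k = cos φ₀ / cos φ (so areas are preserved, h·k = 1).
At 44.7°: h = 0.7241, k = 1.381; principal scales a = 1.381, b = 0.7241.
sin(ω/2) = (a − b)/(a + b) = 0.6569/2.105 = 0.3121, so ω = 2 arcsin(0.3121) ≈ 36.4°.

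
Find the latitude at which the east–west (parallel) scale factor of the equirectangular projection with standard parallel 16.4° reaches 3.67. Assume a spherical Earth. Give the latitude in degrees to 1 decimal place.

The equidistant cylindrical projection with φ₀ = 16.4° has h = 1 (meridians true) and k = cos φ₀ / cos φ along parallels.
k = cos φ₀ / cos φ = 3.67  ⇒  cos φ = cos 16.4° / 3.67 = 0.2614.
φ = arccos(0.2614) ≈ 74.8°.

74.8°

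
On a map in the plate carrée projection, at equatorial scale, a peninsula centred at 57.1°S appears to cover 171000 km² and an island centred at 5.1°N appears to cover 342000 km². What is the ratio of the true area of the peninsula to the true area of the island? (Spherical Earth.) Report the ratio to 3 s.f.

0.273

On the plate carrée, areal scale = h·k = 1 × sec φ, so true area = apparent × cos φ.
True area of peninsula: 171000 × cos(57.1°) = 171000 × 0.5432 = 92880 km².
True area of island: 342000 × cos(5.1°) = 342000 × 0.9960 = 340600 km².
Ratio = 92880 / 340600 ≈ 0.273.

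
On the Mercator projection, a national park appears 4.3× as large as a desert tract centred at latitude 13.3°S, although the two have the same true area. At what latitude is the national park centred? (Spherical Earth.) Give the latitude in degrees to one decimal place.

Mercator areal scale is sec²φ, so apparent-area ratio = sec²φ₁ / sec²φ₂ = cos²φ₂ / cos²φ₁.
cos²φ₂ / cos²φ₁ = 4.3  ⇒  cos φ₁ = cos 13.3° / √4.3 = 0.9732/2.074 = 0.4693.
φ₁ = arccos(0.4693) ≈ 62.0°.

62.0°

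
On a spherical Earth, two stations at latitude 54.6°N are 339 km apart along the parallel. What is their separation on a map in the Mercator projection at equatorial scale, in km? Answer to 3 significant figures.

585 km

For Mercator, h = k = sec φ (a conformal cylindrical projection has a single point scale, 1/cos φ).
Along the parallel, k = sec 54.6° = 1/0.5793 = 1.726.
Map distance = 339 × 1.726 ≈ 585 km.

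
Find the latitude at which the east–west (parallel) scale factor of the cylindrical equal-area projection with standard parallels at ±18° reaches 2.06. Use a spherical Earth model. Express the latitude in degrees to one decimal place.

Cylindrical equal-area (φ₀ = 18°): h = cos φ / cos 18° along meridians, k = cos 18° / cos φ along parallels; h·k = 1.
k = cos φ₀ / cos φ = 2.06  ⇒  cos φ = cos 18° / 2.06 = 0.4617.
φ = arccos(0.4617) ≈ 62.5°.

62.5°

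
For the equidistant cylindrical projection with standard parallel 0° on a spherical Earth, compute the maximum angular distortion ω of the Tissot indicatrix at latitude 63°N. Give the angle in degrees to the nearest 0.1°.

44.1°

For the equirectangular projection with φ₀ = 0 (plate carrée), h = 1 along meridians and k = sec φ along parallels.
At 63°: h = 1.000, k = 2.203; principal scales a = 2.203, b = 1.000.
sin(ω/2) = (a − b)/(a + b) = 1.203/3.203 = 0.3755, so ω = 2 arcsin(0.3755) ≈ 44.1°.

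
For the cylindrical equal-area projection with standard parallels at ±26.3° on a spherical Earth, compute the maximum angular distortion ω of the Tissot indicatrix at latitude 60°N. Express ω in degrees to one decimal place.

63.4°

A cylindrical equal-area projection with standard parallel φ₀ has meridian scale h = cos φ / cos φ₀ and parallel scale k = cos φ₀ / cos φ (so areas are preserved, h·k = 1).
At 60°: h = 0.5577, k = 1.793; principal scales a = 1.793, b = 0.5577.
sin(ω/2) = (a − b)/(a + b) = 1.235/2.351 = 0.5255, so ω = 2 arcsin(0.5255) ≈ 63.4°.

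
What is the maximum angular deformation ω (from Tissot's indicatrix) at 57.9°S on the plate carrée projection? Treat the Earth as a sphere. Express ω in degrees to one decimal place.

35.6°

For the equirectangular projection with φ₀ = 0 (plate carrée), h = 1 along meridians and k = sec φ along parallels.
At 57.9°: h = 1.000, k = 1.882; principal scales a = 1.882, b = 1.000.
sin(ω/2) = (a − b)/(a + b) = 0.8818/2.882 = 0.3060, so ω = 2 arcsin(0.3060) ≈ 35.6°.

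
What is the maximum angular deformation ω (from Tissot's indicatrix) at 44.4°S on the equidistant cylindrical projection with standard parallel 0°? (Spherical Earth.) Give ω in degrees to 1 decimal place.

In the plate carrée (x = Rλ, y = Rφ), meridians are true-scale (h = 1) and parallels are stretched by k = sec φ.
At 44.4°: h = 1.000, k = 1.400; principal scales a = 1.400, b = 1.000.
sin(ω/2) = (a − b)/(a + b) = 0.3996/2.400 = 0.1665, so ω = 2 arcsin(0.1665) ≈ 19.2°.

19.2°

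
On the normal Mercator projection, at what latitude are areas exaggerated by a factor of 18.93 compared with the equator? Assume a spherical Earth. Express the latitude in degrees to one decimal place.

76.7°

Mercator areal scale is sec²φ.
sec²φ = 18.93  ⇒  cos²φ = 0.05283  ⇒  cos φ = 0.2298.
φ = arccos(0.2298) ≈ 76.7°.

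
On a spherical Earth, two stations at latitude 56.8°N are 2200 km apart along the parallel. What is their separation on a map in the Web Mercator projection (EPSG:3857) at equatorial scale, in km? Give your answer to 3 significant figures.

For Mercator, h = k = sec φ (a conformal cylindrical projection has a single point scale, 1/cos φ).
Along the parallel, k = sec 56.8° = 1/0.5476 = 1.826.
Map distance = 2200 × 1.826 ≈ 4020 km.

4020 km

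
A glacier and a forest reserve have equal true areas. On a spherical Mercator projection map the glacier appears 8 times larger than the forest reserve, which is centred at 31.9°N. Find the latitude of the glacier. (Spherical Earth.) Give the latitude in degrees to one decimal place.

72.5°

On Mercator, (apparent₁)/(apparent₂) = sec²φ₁ / sec²φ₂ when true areas are equal.
cos²φ₂ / cos²φ₁ = 8  ⇒  cos φ₁ = cos 31.9° / √8 = 0.8490/2.828 = 0.3002.
φ₁ = arccos(0.3002) ≈ 72.5°.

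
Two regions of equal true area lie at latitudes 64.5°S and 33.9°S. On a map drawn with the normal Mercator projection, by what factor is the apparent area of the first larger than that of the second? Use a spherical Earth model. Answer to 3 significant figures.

3.72

Mercator is conformal with k = sec φ, so areal scale = k² = sec²φ.
At 64.5°: sec²(64.5°) = 1/0.4305² = 5.395.
At 33.9°: sec²(33.9°) = 1/0.8300² = 1.452.
Ratio = 5.395/1.452 = cos²(33.9°)/cos²(64.5°) ≈ 3.72.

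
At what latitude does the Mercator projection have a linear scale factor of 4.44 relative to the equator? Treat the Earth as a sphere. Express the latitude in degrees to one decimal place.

77.0°

Mercator scale is k = sec φ = 1/cos φ.
1/cos φ = 4.44  ⇒  cos φ = 0.2252  ⇒  φ = arccos(0.2252) ≈ 77.0°.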